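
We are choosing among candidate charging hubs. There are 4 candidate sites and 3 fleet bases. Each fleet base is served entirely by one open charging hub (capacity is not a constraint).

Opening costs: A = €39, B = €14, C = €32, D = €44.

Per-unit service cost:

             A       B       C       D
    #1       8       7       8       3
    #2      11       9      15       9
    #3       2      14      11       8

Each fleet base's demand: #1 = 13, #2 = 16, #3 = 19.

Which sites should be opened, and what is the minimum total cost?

Open A and D; minimum total cost 304.

For any fixed open set, each fleet base goes to its cheapest open site; total = fixed + service.
{A, D}: #1→D 3·13=39, #2→D 9·16=144, #3→A 2·19=38. Service 221; fixed 83; total 304.
{A, B, D}: service 221 + fixed 97 = 318
{A, B}: #1→B 7·13=91, #2→B 9·16=144, #3→A 2·19=38. Service 273; fixed 53; total 326.
{A, B, C, D}: #1→D 3·13=39, #2→B 9·16=144, #3→A 2·19=38. Service 221; fixed 129; total 350.
No other subset beats 304.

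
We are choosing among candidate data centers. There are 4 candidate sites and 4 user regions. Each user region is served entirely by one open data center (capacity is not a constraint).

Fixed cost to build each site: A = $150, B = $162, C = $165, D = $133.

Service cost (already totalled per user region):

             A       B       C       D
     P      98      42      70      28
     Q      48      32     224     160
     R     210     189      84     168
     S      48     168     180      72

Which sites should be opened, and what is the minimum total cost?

Open A only; minimum total cost 554.

For any fixed open set, each user region goes to its cheapest open site; total = fixed + service.
{A}: P→A 98, Q→A 48, R→A 210, S→A 48. Service 404; fixed 150; total 554.
{D}: P→D 28, Q→D 160, R→D 168, S→D 72. Service 428; fixed 133; total 561.
{A, C}: service 250 + fixed 315 = 565
{A, B, C, D}: service 192 + fixed 610 = 802
No other subset beats 554.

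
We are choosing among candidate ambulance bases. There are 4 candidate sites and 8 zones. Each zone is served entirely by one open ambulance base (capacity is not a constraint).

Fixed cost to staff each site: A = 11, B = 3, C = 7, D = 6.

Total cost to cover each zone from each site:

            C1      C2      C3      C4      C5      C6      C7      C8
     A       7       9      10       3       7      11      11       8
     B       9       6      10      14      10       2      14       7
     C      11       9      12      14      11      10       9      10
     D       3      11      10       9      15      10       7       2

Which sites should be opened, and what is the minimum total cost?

Open B and D; minimum total cost 58.

For any fixed open set, each zone goes to its cheapest open site; total = fixed + service.
{B, D}: C1→D 3, C2→B 6, C3→B 10, C4→D 9, C5→B 10, C6→B 2, C7→D 7, C8→D 2. Service 49; fixed 9; total 58.
{A, B, D}: service 40 + fixed 20 = 60
{B, C, D}: service 49 + fixed 16 = 65
{A, B, C, D}: service 40 + fixed 27 = 67
No other subset beats 58.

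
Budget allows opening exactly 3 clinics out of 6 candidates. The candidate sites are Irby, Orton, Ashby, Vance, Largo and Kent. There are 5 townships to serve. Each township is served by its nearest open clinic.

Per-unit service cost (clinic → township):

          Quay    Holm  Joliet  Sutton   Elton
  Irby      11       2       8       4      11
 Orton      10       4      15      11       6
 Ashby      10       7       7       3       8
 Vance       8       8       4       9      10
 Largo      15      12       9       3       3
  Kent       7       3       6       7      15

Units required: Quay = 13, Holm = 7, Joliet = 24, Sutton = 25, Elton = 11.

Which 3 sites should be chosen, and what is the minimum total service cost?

With exactly 3 open, each township uses its cheapest among the chosen.
{Vance, Largo, Kent}: Quay→Kent 7·13=91, Holm→Kent 3·7=21, Joliet→Vance 4·24=96, Sutton→Largo 3·25=75, Elton→Largo 3·11=33. Service cost 316.
{Irby, Vance, Largo}: service cost 322
{Orton, Vance, Largo}: service cost 336
Among all 20 size-3 choices, {Vance, Largo, Kent} is lowest.

Choose Vance, Largo and Kent; total service cost 316.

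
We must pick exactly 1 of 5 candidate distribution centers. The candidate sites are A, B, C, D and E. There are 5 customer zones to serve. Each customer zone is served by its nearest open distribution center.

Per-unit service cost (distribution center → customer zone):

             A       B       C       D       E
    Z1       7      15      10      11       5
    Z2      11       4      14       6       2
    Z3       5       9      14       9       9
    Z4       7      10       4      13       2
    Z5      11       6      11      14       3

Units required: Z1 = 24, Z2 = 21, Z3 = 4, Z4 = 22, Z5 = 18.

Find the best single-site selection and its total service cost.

Choose E only; total service cost 296.

With exactly 1 open, each customer zone uses its cheapest among the chosen.
{E}: Z1→E 5·24=120, Z2→E 2·21=42, Z3→E 9·4=36, Z4→E 2·22=44, Z5→E 3·18=54. Service cost 296.
{A}: service cost 771
{B}: service cost 808
Among all 5 size-1 choices, {E} is lowest.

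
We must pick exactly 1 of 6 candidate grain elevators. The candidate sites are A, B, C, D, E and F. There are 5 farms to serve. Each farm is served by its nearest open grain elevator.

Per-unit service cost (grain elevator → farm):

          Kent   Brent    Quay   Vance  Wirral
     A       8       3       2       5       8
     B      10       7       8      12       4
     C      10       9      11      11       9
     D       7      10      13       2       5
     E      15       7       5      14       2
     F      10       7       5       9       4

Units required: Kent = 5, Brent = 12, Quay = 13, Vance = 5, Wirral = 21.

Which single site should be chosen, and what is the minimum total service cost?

Choose A only; total service cost 295.

With exactly 1 open, each farm uses its cheapest among the chosen.
{A}: Kent→A 8·5=40, Brent→A 3·12=36, Quay→A 2·13=26, Vance→A 5·5=25, Wirral→A 8·21=168. Service cost 295.
{F}: service cost 328
{E}: service cost 336
Among all 6 size-1 choices, {A} is lowest.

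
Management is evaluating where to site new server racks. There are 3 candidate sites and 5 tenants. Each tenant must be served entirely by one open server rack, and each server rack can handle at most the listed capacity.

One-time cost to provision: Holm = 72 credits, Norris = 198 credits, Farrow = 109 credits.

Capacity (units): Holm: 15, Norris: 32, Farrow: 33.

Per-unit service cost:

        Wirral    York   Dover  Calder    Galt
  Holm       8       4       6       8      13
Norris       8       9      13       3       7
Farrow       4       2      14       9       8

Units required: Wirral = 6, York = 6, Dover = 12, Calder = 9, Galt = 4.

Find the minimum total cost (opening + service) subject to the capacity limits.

Minimum total cost: 402

Open {Holm, Farrow}: Wirral→Farrow 4·6=24, York→Farrow 2·6=12, Dover→Holm 6·12=72, Calder→Farrow 9·9=81, Galt→Farrow 8·4=32.
Loads: Holm carries 12/15, Farrow carries 25/33. Service 221; fixed 181; total 402.
Next best feasible plan costs 489.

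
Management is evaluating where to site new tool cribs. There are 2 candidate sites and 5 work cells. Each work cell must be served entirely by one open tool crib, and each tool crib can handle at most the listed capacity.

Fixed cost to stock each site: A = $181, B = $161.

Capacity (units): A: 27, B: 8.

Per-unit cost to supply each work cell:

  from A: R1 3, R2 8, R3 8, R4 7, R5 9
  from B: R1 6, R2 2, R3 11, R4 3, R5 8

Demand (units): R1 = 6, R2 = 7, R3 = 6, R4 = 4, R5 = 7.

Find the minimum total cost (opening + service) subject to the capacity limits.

Minimum total cost: 513

Open {A, B}: R1→A 3·6=18, R2→B 2·7=14, R3→A 8·6=48, R4→A 7·4=28, R5→A 9·7=63.
Loads: A carries 23/27, B carries 7/8. Service 171; fixed 342; total 513.
Next best feasible plan costs 539.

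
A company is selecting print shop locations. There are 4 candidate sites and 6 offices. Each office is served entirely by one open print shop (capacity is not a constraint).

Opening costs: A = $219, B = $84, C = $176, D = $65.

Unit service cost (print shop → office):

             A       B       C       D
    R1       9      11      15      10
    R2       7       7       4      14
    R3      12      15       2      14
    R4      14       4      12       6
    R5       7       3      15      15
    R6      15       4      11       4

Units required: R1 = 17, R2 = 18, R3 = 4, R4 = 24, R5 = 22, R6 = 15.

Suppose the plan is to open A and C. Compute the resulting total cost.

Total cost: 1235

Each office is assigned to its cheapest site among the open ones.
{A, C}: R1→A 9·17=153, R2→C 4·18=72, R3→C 2·4=8, R4→C 12·24=288, R5→A 7·22=154, R6→C 11·15=165. Service 840; fixed 395; total 1235.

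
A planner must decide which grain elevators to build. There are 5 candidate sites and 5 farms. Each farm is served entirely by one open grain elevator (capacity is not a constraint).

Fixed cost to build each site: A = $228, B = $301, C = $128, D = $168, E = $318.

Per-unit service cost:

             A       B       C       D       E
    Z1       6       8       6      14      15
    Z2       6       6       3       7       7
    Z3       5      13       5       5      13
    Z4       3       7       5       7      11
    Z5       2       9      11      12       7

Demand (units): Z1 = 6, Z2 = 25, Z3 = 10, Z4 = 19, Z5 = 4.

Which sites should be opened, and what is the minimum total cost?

For any fixed open set, each farm goes to its cheapest open site; total = fixed + service.
{C}: Z1→C 6·6=36, Z2→C 3·25=75, Z3→C 5·10=50, Z4→C 5·19=95, Z5→C 11·4=44. Service 300; fixed 128; total 428.
{A}: service 301 + fixed 228 = 529
{A, C}: service 226 + fixed 356 = 582
{A, B, C, D, E}: Z1→A 6·6=36, Z2→C 3·25=75, Z3→A 5·10=50, Z4→A 3·19=57, Z5→A 2·4=8. Service 226; fixed 1143; total 1369.
No other subset beats 428.

Open C only; minimum total cost 428.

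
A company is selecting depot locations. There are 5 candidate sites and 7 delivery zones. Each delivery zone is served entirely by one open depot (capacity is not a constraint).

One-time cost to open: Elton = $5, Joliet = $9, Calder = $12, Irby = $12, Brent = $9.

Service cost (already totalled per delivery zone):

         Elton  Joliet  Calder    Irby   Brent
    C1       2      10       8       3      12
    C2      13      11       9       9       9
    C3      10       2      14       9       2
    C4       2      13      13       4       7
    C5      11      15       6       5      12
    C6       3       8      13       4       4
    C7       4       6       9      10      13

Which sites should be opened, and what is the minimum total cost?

Open Elton and Brent; minimum total cost 47.

For any fixed open set, each delivery zone goes to its cheapest open site; total = fixed + service.
{Elton, Brent}: C1→Elton 2, C2→Brent 9, C3→Brent 2, C4→Elton 2, C5→Elton 11, C6→Elton 3, C7→Elton 4. Service 33; fixed 14; total 47.
{Elton, Joliet}: C1→Elton 2, C2→Joliet 11, C3→Joliet 2, C4→Elton 2, C5→Elton 11, C6→Elton 3, C7→Elton 4. Service 35; fixed 14; total 49.
{Elton}: service 45 + fixed 5 = 50
{Elton, Joliet, Calder, Irby, Brent}: C1→Elton 2, C2→Calder 9, C3→Joliet 2, C4→Elton 2, C5→Irby 5, C6→Elton 3, C7→Elton 4. Service 27; fixed 47; total 74.
No other subset beats 47.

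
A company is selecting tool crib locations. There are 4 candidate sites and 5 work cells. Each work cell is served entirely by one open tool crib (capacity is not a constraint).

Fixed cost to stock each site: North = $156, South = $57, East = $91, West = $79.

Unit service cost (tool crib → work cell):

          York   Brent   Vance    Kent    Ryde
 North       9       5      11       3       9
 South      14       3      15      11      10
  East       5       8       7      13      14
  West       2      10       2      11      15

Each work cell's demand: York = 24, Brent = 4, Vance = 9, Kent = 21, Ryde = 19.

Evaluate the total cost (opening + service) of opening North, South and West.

Each work cell is assigned to its cheapest site among the open ones.
{North, South, West}: York→West 2·24=48, Brent→South 3·4=12, Vance→West 2·9=18, Kent→North 3·21=63, Ryde→North 9·19=171. Service 312; fixed 292; total 604.

Total cost: 604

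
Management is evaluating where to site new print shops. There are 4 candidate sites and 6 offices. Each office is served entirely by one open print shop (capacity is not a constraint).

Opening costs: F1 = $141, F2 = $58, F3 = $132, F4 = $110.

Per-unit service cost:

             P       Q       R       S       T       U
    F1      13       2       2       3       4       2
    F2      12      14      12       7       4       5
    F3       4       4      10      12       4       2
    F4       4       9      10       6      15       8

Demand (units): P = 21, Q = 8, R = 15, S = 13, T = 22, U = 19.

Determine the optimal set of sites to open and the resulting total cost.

For any fixed open set, each office goes to its cheapest open site; total = fixed + service.
{F1, F4}: P→F4 4·21=84, Q→F1 2·8=16, R→F1 2·15=30, S→F1 3·13=39, T→F1 4·22=88, U→F1 2·19=38. Service 295; fixed 251; total 546.
{F1, F3}: service 295 + fixed 273 = 568
{F1, F2, F4}: P→F4 4·21=84, Q→F1 2·8=16, R→F1 2·15=30, S→F1 3·13=39, T→F1 4·22=88, U→F1 2·19=38. Service 295; fixed 309; total 604.
{F1, F2, F3, F4}: service 295 + fixed 441 = 736
No other subset beats 546.

Open F1 and F4; minimum total cost 546.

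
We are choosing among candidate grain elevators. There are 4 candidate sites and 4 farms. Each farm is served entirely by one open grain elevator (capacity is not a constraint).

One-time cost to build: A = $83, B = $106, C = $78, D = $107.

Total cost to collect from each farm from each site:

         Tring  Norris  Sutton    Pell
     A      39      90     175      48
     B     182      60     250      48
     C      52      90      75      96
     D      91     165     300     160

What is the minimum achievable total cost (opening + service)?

For any fixed open set, each farm goes to its cheapest open site; total = fixed + service.
{C}: Tring→C 52, Norris→C 90, Sutton→C 75, Pell→C 96. Service 313; fixed 78; total 391.
{A, C}: service 252 + fixed 161 = 413
{B, C}: Tring→C 52, Norris→B 60, Sutton→C 75, Pell→B 48. Service 235; fixed 184; total 419.
{A, B, C, D}: Tring→A 39, Norris→B 60, Sutton→C 75, Pell→A 48. Service 222; fixed 374; total 596.
(All 15 nonempty subsets were checked; C only is lowest.)

Minimum total cost: 391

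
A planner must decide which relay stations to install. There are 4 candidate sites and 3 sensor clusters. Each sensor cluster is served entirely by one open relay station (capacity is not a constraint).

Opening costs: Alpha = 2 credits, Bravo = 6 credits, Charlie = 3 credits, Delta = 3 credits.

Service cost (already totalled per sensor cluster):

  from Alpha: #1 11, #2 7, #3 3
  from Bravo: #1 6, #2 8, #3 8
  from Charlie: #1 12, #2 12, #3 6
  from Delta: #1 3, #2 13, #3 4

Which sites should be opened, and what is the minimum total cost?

Open Alpha and Delta; minimum total cost 18.

For any fixed open set, each sensor cluster goes to its cheapest open site; total = fixed + service.
{Alpha, Delta}: #1→Delta 3, #2→Alpha 7, #3→Alpha 3. Service 13; fixed 5; total 18.
{Alpha, Charlie, Delta}: #1→Delta 3, #2→Alpha 7, #3→Alpha 3. Service 13; fixed 8; total 21.
{Alpha}: service 21 + fixed 2 = 23
{Alpha, Bravo, Charlie, Delta}: #1→Delta 3, #2→Alpha 7, #3→Alpha 3. Service 13; fixed 14; total 27.
No other subset beats 18.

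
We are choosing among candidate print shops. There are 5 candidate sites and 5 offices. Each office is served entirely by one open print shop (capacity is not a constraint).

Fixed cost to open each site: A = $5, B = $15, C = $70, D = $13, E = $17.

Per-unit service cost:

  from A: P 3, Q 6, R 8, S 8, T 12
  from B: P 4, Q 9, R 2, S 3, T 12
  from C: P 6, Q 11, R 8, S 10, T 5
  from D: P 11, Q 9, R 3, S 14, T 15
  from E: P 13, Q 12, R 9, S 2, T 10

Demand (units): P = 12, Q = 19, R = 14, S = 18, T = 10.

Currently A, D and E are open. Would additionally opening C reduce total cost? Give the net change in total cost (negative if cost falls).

Current service cost with {A, D, E}: 328.
Adding C: each office re-picks its cheapest; new service cost 278, saving 50.
Extra fixed cost: 70. Net change = 70 − 50 = 20.
(Totals: 363 → 383.)

No — net change +20 (cost rises by 20).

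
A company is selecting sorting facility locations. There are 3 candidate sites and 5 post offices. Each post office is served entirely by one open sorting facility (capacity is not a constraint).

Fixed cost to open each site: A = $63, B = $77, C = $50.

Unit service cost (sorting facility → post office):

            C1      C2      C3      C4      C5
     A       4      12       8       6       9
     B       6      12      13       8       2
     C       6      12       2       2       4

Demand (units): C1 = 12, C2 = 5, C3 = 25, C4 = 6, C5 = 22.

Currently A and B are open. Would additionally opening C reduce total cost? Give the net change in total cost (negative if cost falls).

Yes — net change −124 (cost falls by 124).

Current service cost with {A, B}: 388.
Adding C: each post office re-picks its cheapest; new service cost 214, saving 174.
Extra fixed cost: 50. Net change = 50 − 174 = -124.
(Totals: 528 → 404.)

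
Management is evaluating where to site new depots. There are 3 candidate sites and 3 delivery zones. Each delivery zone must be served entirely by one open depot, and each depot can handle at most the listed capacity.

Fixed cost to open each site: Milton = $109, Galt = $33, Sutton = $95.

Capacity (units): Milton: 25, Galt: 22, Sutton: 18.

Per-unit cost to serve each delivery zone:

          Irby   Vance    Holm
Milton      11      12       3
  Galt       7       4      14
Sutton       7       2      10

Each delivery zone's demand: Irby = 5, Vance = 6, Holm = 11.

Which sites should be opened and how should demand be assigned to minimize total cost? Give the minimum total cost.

Open {Milton, Galt}: Irby→Galt 7·5=35, Vance→Galt 4·6=24, Holm→Milton 3·11=33.
Loads: Milton carries 11/25, Galt carries 11/22. Service 92; fixed 142; total 234.
Next best feasible plan costs 246.

Minimum total cost: 234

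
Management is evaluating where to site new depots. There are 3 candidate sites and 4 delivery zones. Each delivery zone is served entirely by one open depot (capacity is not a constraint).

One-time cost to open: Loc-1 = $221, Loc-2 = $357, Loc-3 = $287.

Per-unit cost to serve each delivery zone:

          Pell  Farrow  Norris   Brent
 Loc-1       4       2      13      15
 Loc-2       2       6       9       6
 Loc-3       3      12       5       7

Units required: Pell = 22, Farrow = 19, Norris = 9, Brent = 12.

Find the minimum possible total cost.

Minimum total cost: 644

For any fixed open set, each delivery zone goes to its cheapest open site; total = fixed + service.
{Loc-1}: Pell→Loc-1 4·22=88, Farrow→Loc-1 2·19=38, Norris→Loc-1 13·9=117, Brent→Loc-1 15·12=180. Service 423; fixed 221; total 644.
{Loc-2}: service 311 + fixed 357 = 668
{Loc-3}: service 423 + fixed 287 = 710
{Loc-1, Loc-2, Loc-3}: Pell→Loc-2 2·22=44, Farrow→Loc-1 2·19=38, Norris→Loc-3 5·9=45, Brent→Loc-2 6·12=72. Service 199; fixed 865; total 1064.
No other subset beats 644.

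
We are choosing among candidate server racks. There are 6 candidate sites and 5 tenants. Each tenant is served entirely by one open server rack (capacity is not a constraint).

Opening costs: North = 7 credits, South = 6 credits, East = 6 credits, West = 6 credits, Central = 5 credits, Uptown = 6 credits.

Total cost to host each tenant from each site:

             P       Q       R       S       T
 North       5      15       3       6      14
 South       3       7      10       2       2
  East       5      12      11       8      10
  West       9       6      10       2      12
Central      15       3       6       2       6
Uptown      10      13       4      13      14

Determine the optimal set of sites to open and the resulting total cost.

Open South and Central; minimum total cost 27.

For any fixed open set, each tenant goes to its cheapest open site; total = fixed + service.
{South, Central}: P→South 3, Q→Central 3, R→Central 6, S→South 2, T→South 2. Service 16; fixed 11; total 27.
{North, South}: service 17 + fixed 13 = 30
{South}: P→South 3, Q→South 7, R→South 10, S→South 2, T→South 2. Service 24; fixed 6; total 30.
{North, South, East, West, Central, Uptown}: service 13 + fixed 36 = 49
No other subset beats 27.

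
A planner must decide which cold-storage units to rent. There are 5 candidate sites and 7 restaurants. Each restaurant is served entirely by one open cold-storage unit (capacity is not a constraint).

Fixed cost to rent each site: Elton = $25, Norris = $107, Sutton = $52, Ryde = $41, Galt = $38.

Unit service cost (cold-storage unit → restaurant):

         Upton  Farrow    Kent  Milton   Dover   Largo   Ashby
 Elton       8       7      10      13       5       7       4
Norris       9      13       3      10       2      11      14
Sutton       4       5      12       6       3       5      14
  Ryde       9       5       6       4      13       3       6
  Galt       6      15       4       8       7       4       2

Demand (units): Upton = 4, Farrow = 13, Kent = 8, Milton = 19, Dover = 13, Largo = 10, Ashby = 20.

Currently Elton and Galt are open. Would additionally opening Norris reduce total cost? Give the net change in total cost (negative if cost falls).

No — net change +60 (cost rises by 60).

Current service cost with {Elton, Galt}: 444.
Adding Norris: each restaurant re-picks its cheapest; new service cost 397, saving 47.
Extra fixed cost: 107. Net change = 107 − 47 = 60.
(Totals: 507 → 567.)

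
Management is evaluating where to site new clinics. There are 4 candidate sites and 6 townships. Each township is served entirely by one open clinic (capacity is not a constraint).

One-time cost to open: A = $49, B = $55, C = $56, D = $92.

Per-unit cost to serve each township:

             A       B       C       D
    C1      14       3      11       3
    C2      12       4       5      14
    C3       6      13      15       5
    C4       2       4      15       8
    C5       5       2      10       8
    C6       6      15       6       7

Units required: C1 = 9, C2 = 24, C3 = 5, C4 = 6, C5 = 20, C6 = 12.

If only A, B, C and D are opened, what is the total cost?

Each township is assigned to its cheapest site among the open ones.
{A, B, C, D}: C1→B 3·9=27, C2→B 4·24=96, C3→D 5·5=25, C4→A 2·6=12, C5→B 2·20=40, C6→A 6·12=72. Service 272; fixed 252; total 524.

Total cost: 524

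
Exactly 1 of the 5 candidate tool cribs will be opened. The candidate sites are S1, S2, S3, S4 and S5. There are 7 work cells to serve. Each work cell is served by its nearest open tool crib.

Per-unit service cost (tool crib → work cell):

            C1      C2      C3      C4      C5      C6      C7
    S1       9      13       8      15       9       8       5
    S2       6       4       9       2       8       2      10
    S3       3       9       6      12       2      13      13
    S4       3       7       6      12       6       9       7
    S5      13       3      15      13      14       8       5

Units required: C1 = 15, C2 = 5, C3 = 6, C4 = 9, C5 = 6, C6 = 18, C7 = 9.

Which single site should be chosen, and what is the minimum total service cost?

With exactly 1 open, each work cell uses its cheapest among the chosen.
{S2}: C1→S2 6·15=90, C2→S2 4·5=20, C3→S2 9·6=54, C4→S2 2·9=18, C5→S2 8·6=48, C6→S2 2·18=36, C7→S2 10·9=90. Service cost 356.
{S4}: service cost 485
{S3}: service cost 597
Among all 5 size-1 choices, {S2} is lowest.

Choose S2 only; total service cost 356.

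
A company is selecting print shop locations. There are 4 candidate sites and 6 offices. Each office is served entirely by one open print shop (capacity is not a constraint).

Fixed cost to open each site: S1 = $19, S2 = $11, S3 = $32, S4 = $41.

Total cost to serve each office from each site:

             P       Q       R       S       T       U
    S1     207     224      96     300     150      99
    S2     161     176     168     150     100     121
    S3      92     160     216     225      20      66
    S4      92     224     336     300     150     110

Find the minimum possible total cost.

For any fixed open set, each office goes to its cheapest open site; total = fixed + service.
{S1, S2, S3}: P→S3 92, Q→S3 160, R→S1 96, S→S2 150, T→S3 20, U→S3 66. Service 584; fixed 62; total 646.
{S1, S2, S3, S4}: service 584 + fixed 103 = 687
{S2, S3}: service 656 + fixed 43 = 699
{S2}: service 876 + fixed 11 = 887
No other subset beats 646.

Minimum total cost: 646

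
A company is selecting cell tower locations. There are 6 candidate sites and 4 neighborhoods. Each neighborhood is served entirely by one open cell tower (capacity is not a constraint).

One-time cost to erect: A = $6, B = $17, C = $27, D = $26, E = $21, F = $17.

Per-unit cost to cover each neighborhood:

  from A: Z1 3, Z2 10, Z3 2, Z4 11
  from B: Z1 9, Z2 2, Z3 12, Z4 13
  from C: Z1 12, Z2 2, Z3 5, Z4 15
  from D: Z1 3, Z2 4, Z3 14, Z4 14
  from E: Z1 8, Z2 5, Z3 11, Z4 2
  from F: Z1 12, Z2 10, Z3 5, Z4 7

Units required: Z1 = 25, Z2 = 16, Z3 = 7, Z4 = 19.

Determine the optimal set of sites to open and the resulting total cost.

Open A, B and E; minimum total cost 203.

For any fixed open set, each neighborhood goes to its cheapest open site; total = fixed + service.
{A, B, E}: Z1→A 3·25=75, Z2→B 2·16=32, Z3→A 2·7=14, Z4→E 2·19=38. Service 159; fixed 44; total 203.
{A, C, E}: Z1→A 3·25=75, Z2→C 2·16=32, Z3→A 2·7=14, Z4→E 2·19=38. Service 159; fixed 54; total 213.
{A, B, E, F}: Z1→A 3·25=75, Z2→B 2·16=32, Z3→A 2·7=14, Z4→E 2·19=38. Service 159; fixed 61; total 220.
{A, B, C, D, E, F}: service 159 + fixed 114 = 273
No other subset beats 203.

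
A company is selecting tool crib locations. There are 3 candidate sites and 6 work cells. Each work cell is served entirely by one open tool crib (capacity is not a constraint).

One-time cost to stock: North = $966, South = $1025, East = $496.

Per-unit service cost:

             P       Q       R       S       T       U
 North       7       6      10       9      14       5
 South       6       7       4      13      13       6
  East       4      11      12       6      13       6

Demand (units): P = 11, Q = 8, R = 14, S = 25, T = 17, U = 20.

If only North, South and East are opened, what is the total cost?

Total cost: 3106

Each work cell is assigned to its cheapest site among the open ones.
{North, South, East}: P→East 4·11=44, Q→North 6·8=48, R→South 4·14=56, S→East 6·25=150, T→South 13·17=221, U→North 5·20=100. Service 619; fixed 2487; total 3106.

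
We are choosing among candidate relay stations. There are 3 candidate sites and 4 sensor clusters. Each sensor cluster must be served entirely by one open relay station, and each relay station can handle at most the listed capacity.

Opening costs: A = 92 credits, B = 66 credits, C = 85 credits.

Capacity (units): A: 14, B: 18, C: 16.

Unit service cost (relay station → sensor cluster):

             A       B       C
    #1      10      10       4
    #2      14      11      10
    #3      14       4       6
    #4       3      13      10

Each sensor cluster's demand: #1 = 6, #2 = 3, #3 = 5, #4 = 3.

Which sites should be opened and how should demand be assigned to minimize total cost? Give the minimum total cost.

Minimum total cost: 218

Open {B}: #1→B 10·6=60, #2→B 11·3=33, #3→B 4·5=20, #4→B 13·3=39.
Loads: B carries 17/18. Service 152; fixed 66; total 218.
Next best feasible plan costs 255.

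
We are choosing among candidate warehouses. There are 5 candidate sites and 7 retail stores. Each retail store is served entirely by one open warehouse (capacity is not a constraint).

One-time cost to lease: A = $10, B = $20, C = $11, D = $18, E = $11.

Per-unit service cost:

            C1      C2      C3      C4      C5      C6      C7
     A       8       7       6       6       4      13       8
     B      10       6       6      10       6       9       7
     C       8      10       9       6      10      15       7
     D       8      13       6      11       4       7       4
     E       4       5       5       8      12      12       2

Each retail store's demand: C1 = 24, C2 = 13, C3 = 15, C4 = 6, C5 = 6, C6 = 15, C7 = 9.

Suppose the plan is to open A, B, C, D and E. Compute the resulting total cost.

Total cost: 489

Each retail store is assigned to its cheapest site among the open ones.
{A, B, C, D, E}: C1→E 4·24=96, C2→E 5·13=65, C3→E 5·15=75, C4→A 6·6=36, C5→A 4·6=24, C6→D 7·15=105, C7→E 2·9=18. Service 419; fixed 70; total 489.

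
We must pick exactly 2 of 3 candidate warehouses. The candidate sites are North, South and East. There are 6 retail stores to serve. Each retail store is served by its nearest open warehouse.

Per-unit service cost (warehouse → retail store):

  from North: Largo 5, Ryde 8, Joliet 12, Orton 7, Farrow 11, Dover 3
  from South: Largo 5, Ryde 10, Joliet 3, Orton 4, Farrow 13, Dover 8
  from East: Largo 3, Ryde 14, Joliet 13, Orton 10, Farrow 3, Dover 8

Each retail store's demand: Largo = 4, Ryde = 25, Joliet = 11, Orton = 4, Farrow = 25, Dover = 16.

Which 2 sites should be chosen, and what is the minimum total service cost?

With exactly 2 open, each retail store uses its cheapest among the chosen.
{North, East}: Largo→East 3·4=12, Ryde→North 8·25=200, Joliet→North 12·11=132, Orton→North 7·4=28, Farrow→East 3·25=75, Dover→North 3·16=48. Service cost 495.
{South, East}: service cost 514
{North, South}: service cost 592
Among all 3 size-2 choices, {North, East} is lowest.

Choose North and East; total service cost 495.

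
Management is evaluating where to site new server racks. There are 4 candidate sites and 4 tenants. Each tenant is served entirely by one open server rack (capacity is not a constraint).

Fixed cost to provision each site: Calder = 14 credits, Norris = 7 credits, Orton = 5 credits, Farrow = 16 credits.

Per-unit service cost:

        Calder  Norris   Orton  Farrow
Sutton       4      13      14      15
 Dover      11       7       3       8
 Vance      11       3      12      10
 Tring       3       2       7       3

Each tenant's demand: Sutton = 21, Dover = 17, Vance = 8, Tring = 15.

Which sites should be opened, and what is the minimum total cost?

For any fixed open set, each tenant goes to its cheapest open site; total = fixed + service.
{Calder, Norris, Orton}: Sutton→Calder 4·21=84, Dover→Orton 3·17=51, Vance→Norris 3·8=24, Tring→Norris 2·15=30. Service 189; fixed 26; total 215.
{Calder, Norris, Orton, Farrow}: service 189 + fixed 42 = 231
{Calder, Norris}: service 257 + fixed 21 = 278
{Orton}: Sutton→Orton 14·21=294, Dover→Orton 3·17=51, Vance→Orton 12·8=96, Tring→Orton 7·15=105. Service 546; fixed 5; total 551.
No other subset beats 215.

Open Calder, Norris and Orton; minimum total cost 215.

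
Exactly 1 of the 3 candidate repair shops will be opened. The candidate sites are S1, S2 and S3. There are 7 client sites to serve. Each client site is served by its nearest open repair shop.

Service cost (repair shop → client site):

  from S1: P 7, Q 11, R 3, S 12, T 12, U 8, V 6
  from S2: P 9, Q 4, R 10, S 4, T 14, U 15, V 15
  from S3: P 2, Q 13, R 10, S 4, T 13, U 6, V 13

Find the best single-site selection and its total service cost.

Choose S1 only; total service cost 59.

With exactly 1 open, each client site uses its cheapest among the chosen.
{S1}: P→S1 7, Q→S1 11, R→S1 3, S→S1 12, T→S1 12, U→S1 8, V→S1 6. Service cost 59.
{S3}: service cost 61
{S2}: service cost 71
Among all 3 size-1 choices, {S1} is lowest.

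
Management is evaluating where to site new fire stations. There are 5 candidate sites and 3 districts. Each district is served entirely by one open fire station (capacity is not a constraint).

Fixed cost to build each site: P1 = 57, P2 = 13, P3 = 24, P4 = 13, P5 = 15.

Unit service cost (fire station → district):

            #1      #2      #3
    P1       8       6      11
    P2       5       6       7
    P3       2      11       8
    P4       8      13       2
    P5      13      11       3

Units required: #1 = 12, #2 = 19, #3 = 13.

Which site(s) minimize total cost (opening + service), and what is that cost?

Open P2, P3 and P4; minimum total cost 214.

For any fixed open set, each district goes to its cheapest open site; total = fixed + service.
{P2, P3, P4}: #1→P3 2·12=24, #2→P2 6·19=114, #3→P4 2·13=26. Service 164; fixed 50; total 214.
{P2, P4}: service 200 + fixed 26 = 226
{P2, P3, P4, P5}: service 164 + fixed 65 = 229
{P1, P2, P3, P4, P5}: #1→P3 2·12=24, #2→P1 6·19=114, #3→P4 2·13=26. Service 164; fixed 122; total 286.
No other subset beats 214.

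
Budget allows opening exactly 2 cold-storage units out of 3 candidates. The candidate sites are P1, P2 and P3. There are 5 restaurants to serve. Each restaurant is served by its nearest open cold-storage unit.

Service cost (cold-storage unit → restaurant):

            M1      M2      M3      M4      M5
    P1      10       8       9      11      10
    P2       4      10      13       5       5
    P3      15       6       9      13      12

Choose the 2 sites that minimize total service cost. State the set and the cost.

With exactly 2 open, each restaurant uses its cheapest among the chosen.
{P2, P3}: M1→P2 4, M2→P3 6, M3→P3 9, M4→P2 5, M5→P2 5. Service cost 29.
{P1, P2}: service cost 31
{P1, P3}: service cost 46
Among all 3 size-2 choices, {P2, P3} is lowest.

Choose P2 and P3; total service cost 29.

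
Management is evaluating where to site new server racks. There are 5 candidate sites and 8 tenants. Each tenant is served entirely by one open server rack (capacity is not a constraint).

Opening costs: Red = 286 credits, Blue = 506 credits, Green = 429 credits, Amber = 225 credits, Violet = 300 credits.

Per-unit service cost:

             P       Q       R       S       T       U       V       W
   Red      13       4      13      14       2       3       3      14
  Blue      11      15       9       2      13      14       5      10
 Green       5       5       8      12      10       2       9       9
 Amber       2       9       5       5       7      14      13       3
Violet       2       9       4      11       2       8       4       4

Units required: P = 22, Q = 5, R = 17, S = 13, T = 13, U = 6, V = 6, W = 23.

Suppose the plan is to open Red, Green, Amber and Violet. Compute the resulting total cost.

Total cost: 1562

Each tenant is assigned to its cheapest site among the open ones.
{Red, Green, Amber, Violet}: P→Amber 2·22=44, Q→Red 4·5=20, R→Violet 4·17=68, S→Amber 5·13=65, T→Red 2·13=26, U→Green 2·6=12, V→Red 3·6=18, W→Amber 3·23=69. Service 322; fixed 1240; total 1562.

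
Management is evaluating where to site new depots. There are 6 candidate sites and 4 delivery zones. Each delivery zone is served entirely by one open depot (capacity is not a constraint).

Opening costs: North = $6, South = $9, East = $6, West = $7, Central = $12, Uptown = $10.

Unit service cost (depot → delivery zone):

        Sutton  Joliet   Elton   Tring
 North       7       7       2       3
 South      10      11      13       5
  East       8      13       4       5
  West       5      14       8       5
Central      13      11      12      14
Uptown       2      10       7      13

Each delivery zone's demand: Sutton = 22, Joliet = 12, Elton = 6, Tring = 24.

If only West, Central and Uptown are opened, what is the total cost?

Each delivery zone is assigned to its cheapest site among the open ones.
{West, Central, Uptown}: Sutton→Uptown 2·22=44, Joliet→Uptown 10·12=120, Elton→Uptown 7·6=42, Tring→West 5·24=120. Service 326; fixed 29; total 355.

Total cost: 355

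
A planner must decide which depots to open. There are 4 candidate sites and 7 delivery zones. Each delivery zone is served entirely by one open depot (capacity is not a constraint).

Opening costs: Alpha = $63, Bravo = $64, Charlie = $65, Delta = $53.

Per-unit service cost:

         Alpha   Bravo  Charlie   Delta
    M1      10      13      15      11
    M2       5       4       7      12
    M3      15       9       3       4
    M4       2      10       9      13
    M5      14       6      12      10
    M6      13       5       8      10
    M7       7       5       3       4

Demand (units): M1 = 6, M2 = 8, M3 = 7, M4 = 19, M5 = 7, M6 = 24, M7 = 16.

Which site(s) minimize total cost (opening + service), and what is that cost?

For any fixed open set, each delivery zone goes to its cheapest open site; total = fixed + service.
{Alpha, Bravo, Charlie}: M1→Alpha 10·6=60, M2→Bravo 4·8=32, M3→Charlie 3·7=21, M4→Alpha 2·19=38, M5→Bravo 6·7=42, M6→Bravo 5·24=120, M7→Charlie 3·16=48. Service 361; fixed 192; total 553.
{Alpha, Bravo}: service 435 + fixed 127 = 562
{Alpha, Bravo, Delta}: M1→Alpha 10·6=60, M2→Bravo 4·8=32, M3→Delta 4·7=28, M4→Alpha 2·19=38, M5→Bravo 6·7=42, M6→Bravo 5·24=120, M7→Delta 4·16=64. Service 384; fixed 180; total 564.
{Alpha, Bravo, Charlie, Delta}: service 361 + fixed 245 = 606
No other subset beats 553.

Open Alpha, Bravo and Charlie; minimum total cost 553.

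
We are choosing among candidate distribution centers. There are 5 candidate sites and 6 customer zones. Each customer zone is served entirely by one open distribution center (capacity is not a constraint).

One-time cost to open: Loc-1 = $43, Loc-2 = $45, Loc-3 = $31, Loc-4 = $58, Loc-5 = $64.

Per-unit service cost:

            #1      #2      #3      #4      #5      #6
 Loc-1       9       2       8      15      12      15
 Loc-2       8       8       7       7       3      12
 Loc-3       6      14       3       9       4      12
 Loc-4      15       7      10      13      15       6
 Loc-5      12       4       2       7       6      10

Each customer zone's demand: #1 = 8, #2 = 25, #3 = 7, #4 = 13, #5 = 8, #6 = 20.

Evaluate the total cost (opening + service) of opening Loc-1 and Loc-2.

Total cost: 606

Each customer zone is assigned to its cheapest site among the open ones.
{Loc-1, Loc-2}: #1→Loc-2 8·8=64, #2→Loc-1 2·25=50, #3→Loc-2 7·7=49, #4→Loc-2 7·13=91, #5→Loc-2 3·8=24, #6→Loc-2 12·20=240. Service 518; fixed 88; total 606.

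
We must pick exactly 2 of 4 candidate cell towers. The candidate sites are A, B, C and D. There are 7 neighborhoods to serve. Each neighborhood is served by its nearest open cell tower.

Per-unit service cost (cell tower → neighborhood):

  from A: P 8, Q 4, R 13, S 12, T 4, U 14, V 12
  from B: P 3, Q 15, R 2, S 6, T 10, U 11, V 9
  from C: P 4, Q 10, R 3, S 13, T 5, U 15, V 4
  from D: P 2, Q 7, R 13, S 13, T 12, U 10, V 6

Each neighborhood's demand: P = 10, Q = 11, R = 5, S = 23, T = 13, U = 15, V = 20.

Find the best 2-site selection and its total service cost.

With exactly 2 open, each neighborhood uses its cheapest among the chosen.
{B, C}: P→B 3·10=30, Q→C 10·11=110, R→B 2·5=10, S→B 6·23=138, T→C 5·13=65, U→B 11·15=165, V→C 4·20=80. Service cost 598.
{A, B}: service cost 619
{B, D}: service cost 645
Among all 6 size-2 choices, {B, C} is lowest.

Choose B and C; total service cost 598.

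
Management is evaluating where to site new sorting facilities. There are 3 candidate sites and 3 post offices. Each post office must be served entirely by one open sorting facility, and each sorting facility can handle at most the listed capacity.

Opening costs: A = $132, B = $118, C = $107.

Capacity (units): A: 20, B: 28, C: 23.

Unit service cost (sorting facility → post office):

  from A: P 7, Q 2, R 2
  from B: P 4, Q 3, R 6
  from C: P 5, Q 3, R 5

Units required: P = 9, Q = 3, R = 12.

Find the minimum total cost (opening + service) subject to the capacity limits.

Minimum total cost: 235

Open {B}: P→B 4·9=36, Q→B 3·3=9, R→B 6·12=72.
Loads: B carries 24/28. Service 117; fixed 118; total 235.
Next best feasible plan costs 314.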